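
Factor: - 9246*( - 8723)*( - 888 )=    - 71619737904 = - 2^4*3^2*11^1*13^1*23^1*37^1 *61^1*67^1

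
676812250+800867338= 1477679588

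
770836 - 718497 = 52339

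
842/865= 842/865  =  0.97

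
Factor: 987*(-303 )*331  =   - 3^2 * 7^1*47^1*101^1*331^1 = - 98989191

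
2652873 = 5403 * 491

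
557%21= 11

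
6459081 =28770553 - 22311472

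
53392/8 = 6674 = 6674.00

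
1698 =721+977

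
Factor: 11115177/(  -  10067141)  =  -3^1 * 7^( - 1 )*1438163^( - 1)*3705059^1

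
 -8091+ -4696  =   - 12787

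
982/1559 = 982/1559 = 0.63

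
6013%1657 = 1042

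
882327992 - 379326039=503001953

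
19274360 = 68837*280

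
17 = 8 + 9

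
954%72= 18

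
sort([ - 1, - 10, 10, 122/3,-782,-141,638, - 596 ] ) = [ - 782,- 596,-141, - 10, - 1, 10, 122/3, 638]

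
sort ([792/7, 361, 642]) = [ 792/7, 361, 642] 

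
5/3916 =5/3916 = 0.00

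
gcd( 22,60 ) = 2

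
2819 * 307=865433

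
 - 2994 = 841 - 3835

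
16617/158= 16617/158 = 105.17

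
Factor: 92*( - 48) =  - 4416=- 2^6 *3^1*23^1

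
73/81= 73/81 = 0.90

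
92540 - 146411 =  - 53871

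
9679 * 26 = 251654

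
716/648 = 179/162=1.10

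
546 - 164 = 382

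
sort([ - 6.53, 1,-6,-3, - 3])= [-6.53, - 6, - 3,-3, 1 ] 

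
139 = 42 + 97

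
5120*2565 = 13132800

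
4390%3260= 1130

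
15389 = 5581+9808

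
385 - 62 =323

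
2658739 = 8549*311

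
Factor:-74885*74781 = - 3^2 *5^1*7^1*17^1*881^1*1187^1 = - 5599975185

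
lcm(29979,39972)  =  119916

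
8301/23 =8301/23 =360.91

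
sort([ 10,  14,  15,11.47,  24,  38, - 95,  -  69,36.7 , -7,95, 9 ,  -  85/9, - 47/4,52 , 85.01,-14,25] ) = [ - 95, - 69, - 14, - 47/4,-85/9,-7,  9 , 10, 11.47, 14,15,24,  25 , 36.7,  38 , 52, 85.01,95]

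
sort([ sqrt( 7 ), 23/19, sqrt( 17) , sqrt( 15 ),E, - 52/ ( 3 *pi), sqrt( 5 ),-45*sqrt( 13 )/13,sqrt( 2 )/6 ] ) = [ - 45 * sqrt( 13 ) /13, - 52/( 3 * pi),sqrt(2 ) /6,23/19, sqrt(5), sqrt( 7), E, sqrt(15 ),sqrt( 17)] 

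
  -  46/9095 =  - 46/9095 = - 0.01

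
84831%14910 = 10281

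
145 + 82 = 227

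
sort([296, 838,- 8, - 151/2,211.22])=[ - 151/2, - 8, 211.22, 296, 838] 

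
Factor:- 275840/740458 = - 320/859 = -2^6*5^1* 859^ (-1)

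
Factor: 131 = 131^1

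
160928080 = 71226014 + 89702066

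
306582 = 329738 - 23156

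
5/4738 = 5/4738 = 0.00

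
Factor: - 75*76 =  - 2^2*3^1*5^2*19^1 = -5700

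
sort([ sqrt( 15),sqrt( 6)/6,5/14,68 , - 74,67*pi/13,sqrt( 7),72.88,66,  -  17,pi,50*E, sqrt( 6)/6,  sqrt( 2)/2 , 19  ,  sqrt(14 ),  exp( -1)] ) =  [-74, - 17, 5/14,  exp( - 1),  sqrt( 6)/6,  sqrt( 6 ) /6,sqrt(2)/2,sqrt(7),pi,sqrt( 14 ), sqrt( 15 ),67 * pi/13, 19,66, 68, 72.88,50*E] 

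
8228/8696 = 2057/2174= 0.95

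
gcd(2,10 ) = 2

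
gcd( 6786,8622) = 18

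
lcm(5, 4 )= 20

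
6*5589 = 33534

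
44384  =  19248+25136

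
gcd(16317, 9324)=2331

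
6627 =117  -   - 6510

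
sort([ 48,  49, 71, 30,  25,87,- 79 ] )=[ - 79, 25, 30, 48, 49, 71, 87] 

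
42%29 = 13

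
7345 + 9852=17197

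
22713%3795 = 3738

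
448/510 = 224/255 = 0.88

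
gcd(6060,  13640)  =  20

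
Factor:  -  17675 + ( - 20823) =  - 38498= - 2^1*19249^1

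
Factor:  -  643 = -643^1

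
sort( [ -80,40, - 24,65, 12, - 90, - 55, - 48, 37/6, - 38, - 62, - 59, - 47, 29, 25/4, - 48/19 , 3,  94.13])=[ - 90, - 80 , - 62,-59, -55, - 48, - 47, - 38, - 24, - 48/19,  3,  37/6, 25/4,12, 29,  40, 65, 94.13]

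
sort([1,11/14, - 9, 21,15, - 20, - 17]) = [ - 20, - 17, - 9, 11/14, 1 , 15, 21 ] 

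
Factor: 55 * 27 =3^3*5^1*11^1 = 1485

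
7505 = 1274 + 6231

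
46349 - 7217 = 39132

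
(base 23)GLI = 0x2305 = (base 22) ibb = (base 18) 19c1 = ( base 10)8965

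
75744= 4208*18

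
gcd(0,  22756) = 22756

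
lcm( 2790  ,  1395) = 2790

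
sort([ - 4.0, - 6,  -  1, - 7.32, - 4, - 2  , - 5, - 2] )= [ - 7.32, - 6, - 5, - 4.0, - 4, - 2,-2,  -  1] 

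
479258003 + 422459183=901717186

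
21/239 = 21/239 = 0.09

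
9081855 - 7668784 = 1413071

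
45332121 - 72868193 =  - 27536072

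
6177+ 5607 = 11784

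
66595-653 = 65942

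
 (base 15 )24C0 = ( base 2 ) 1111010010110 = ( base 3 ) 101202000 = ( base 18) 1630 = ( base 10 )7830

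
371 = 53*7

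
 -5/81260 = -1/16252 = - 0.00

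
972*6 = 5832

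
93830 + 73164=166994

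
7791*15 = 116865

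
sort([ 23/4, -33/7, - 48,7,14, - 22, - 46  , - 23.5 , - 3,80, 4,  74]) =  [ - 48,  -  46, - 23.5, - 22,- 33/7, - 3,4,23/4,  7, 14 , 74, 80 ] 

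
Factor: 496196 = 2^2*17^1*7297^1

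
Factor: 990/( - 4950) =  - 1/5 = - 5^( - 1 )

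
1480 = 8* 185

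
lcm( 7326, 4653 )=344322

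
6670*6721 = 44829070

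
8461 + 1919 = 10380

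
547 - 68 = 479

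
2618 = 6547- 3929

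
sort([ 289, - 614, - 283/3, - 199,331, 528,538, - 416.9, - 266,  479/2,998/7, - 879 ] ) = [ - 879,-614, - 416.9, - 266, - 199,- 283/3,998/7, 479/2,289,331,528, 538]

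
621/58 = 10+41/58  =  10.71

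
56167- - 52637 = 108804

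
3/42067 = 3/42067  =  0.00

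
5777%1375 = 277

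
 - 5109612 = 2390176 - 7499788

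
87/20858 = 87/20858 = 0.00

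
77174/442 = 38587/221  =  174.60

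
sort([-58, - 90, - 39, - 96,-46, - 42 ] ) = [ - 96, - 90 , - 58,  -  46,-42, - 39]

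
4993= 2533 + 2460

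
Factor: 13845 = 3^1*5^1*13^1*71^1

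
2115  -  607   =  1508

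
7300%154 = 62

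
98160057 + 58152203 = 156312260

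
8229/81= 101 + 16/27=101.59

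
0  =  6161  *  0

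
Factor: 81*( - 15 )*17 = -20655 = - 3^5 *5^1*17^1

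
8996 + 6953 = 15949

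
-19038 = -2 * 9519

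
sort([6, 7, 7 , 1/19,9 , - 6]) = [ - 6,1/19, 6,7,7,9] 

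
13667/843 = 16 + 179/843 = 16.21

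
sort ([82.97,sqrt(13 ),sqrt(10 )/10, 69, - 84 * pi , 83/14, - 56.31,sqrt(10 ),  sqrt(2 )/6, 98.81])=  [ - 84*pi, - 56.31,sqrt(2)/6, sqrt( 10 )/10,  sqrt(10 ), sqrt(13 ),83/14 , 69 , 82.97, 98.81] 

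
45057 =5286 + 39771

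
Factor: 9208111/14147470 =2^( -1) * 5^( - 1)*11^1 * 31^(- 1)*47^( - 1)*293^1*971^( -1)*2857^1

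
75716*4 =302864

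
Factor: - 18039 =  - 3^1*7^1*859^1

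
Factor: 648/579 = 2^3*3^3*193^ (-1) = 216/193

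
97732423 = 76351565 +21380858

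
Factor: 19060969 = 19060969^1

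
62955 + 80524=143479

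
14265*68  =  970020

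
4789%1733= 1323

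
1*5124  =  5124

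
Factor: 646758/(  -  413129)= - 2^1*3^3*7^1 * 29^1 *59^1 * 413129^ ( - 1) 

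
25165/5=5033=5033.00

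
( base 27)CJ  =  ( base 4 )11113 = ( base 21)g7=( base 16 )157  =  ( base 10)343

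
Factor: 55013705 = 5^1*11002741^1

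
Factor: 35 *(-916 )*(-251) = 2^2*5^1*7^1 * 229^1*251^1 = 8047060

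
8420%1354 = 296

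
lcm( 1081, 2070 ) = 97290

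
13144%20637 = 13144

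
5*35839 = 179195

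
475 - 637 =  - 162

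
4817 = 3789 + 1028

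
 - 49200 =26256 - 75456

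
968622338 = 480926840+487695498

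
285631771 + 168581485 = 454213256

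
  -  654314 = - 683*958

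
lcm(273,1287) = 9009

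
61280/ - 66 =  - 30640/33= - 928.48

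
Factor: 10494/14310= 3^(  -  1) * 5^( - 1)*11^1 = 11/15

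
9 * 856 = 7704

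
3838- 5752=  - 1914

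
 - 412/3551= -412/3551 = - 0.12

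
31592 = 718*44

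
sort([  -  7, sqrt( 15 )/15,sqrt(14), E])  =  [ - 7,sqrt( 15)/15,E,  sqrt(14 )]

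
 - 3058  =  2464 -5522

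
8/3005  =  8/3005 = 0.00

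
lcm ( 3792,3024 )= 238896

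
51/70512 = 17/23504=0.00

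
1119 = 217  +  902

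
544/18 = 272/9 = 30.22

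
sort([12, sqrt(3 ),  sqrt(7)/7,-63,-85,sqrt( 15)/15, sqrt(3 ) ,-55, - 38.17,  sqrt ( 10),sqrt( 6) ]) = [ - 85, - 63, - 55, - 38.17, sqrt( 15) /15, sqrt (7)/7,  sqrt( 3),  sqrt( 3 ),sqrt(6), sqrt( 10 ), 12] 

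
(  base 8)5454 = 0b101100101100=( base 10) 2860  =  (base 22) 5K0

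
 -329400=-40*8235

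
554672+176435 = 731107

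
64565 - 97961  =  -33396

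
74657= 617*121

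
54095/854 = 54095/854 = 63.34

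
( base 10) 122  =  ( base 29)46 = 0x7A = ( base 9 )145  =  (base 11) 101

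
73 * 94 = 6862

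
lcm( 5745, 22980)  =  22980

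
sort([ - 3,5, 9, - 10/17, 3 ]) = [ -3, - 10/17,3,5,9] 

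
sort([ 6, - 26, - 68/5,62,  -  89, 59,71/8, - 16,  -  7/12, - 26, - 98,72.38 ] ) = [ - 98, - 89, - 26, - 26, - 16, -68/5, - 7/12, 6,71/8, 59, 62, 72.38]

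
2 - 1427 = - 1425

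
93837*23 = 2158251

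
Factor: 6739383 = 3^1*7^1 * 320923^1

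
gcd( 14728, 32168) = 8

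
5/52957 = 5/52957 = 0.00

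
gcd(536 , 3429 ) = 1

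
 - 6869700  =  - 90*76330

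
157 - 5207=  - 5050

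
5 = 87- 82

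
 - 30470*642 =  - 19561740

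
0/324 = 0= 0.00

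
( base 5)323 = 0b1011000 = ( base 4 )1120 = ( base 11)80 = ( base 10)88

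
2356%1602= 754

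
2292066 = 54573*42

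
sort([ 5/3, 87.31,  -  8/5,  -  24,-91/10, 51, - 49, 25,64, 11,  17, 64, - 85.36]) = [ - 85.36,-49,-24, -91/10,  -  8/5, 5/3,11, 17, 25,51, 64, 64, 87.31 ]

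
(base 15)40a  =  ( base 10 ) 910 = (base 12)63A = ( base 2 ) 1110001110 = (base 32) SE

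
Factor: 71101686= 2^1*3^1*19^1*623699^1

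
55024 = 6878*8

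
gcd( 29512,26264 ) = 56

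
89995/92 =89995/92=978.21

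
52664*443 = 23330152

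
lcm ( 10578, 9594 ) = 412542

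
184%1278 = 184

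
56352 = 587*96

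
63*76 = 4788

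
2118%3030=2118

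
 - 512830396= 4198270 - 517028666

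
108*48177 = 5203116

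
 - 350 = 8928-9278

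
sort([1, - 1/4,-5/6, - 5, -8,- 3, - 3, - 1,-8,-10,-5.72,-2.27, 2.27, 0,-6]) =[ - 10, - 8, - 8, - 6,-5.72, - 5 , - 3, - 3,- 2.27,  -  1,-5/6, - 1/4,0, 1,2.27 ]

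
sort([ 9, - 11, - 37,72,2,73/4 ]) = [ - 37, - 11,2,  9,73/4, 72 ] 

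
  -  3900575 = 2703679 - 6604254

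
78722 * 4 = 314888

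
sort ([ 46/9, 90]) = [ 46/9,  90]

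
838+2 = 840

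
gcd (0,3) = 3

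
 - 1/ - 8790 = 1/8790 = 0.00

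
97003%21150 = 12403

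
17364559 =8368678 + 8995881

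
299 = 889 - 590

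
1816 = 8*227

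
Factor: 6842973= 3^1*691^1*3301^1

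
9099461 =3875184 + 5224277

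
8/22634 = 4/11317=0.00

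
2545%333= 214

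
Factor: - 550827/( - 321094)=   621/362 = 2^( - 1 )*3^3*23^1*181^(  -  1 )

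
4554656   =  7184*634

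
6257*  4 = 25028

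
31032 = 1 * 31032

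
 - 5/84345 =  - 1/16869 = -0.00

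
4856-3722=1134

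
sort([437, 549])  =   [437,549] 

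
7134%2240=414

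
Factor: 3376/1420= 844/355 = 2^2*5^( - 1)*71^( - 1) * 211^1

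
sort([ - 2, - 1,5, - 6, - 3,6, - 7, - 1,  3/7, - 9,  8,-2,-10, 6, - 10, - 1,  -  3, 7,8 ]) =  [ - 10 , -10, - 9,-7, - 6, - 3, - 3, - 2,  -  2, - 1, - 1, - 1,3/7,5,6,6,7,8,8 ]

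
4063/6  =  4063/6 = 677.17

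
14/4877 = 14/4877 = 0.00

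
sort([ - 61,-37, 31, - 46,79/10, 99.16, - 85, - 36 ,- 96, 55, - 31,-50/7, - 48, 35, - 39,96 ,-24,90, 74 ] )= [ - 96, -85, -61, - 48, - 46, - 39,-37, - 36, - 31, - 24, - 50/7,79/10,31, 35,55 , 74,90,96,99.16] 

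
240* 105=25200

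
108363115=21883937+86479178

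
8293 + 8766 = 17059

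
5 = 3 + 2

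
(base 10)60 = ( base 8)74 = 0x3C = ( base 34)1Q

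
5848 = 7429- 1581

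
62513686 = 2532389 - -59981297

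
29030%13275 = 2480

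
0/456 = 0  =  0.00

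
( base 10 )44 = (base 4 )230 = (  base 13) 35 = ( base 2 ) 101100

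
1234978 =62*19919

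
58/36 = 1 + 11/18  =  1.61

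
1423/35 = 1423/35= 40.66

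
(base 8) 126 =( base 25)3b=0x56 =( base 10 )86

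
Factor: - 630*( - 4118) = 2594340 = 2^2*3^2*5^1*7^1*29^1*71^1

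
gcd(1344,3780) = 84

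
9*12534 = 112806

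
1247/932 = 1 + 315/932 = 1.34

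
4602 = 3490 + 1112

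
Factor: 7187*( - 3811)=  -37^1*103^1*7187^1=-  27389657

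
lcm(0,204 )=0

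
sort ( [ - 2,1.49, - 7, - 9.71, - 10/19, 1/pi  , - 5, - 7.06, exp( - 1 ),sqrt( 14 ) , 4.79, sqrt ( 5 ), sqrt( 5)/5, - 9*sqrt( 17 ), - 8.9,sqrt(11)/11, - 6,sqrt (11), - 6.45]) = [ - 9 * sqrt (17), - 9.71, - 8.9, - 7.06, - 7, - 6.45,  -  6, - 5, - 2,  -  10/19,sqrt( 11 ) /11,1/pi,exp( - 1 ), sqrt(5 )/5,1.49,  sqrt( 5), sqrt( 11), sqrt( 14 ),  4.79] 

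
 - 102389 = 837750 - 940139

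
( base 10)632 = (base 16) 278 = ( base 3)212102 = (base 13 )398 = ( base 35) I2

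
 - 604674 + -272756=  - 877430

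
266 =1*266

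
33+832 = 865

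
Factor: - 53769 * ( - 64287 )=3^4*2381^1*17923^1  =  3456647703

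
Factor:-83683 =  - 67^1*1249^1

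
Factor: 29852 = 2^2*17^1*439^1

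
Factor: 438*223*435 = 42488190 = 2^1 * 3^2 *5^1*29^1*73^1*223^1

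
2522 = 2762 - 240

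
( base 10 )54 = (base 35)1J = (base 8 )66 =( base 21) 2c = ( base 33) 1l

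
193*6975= 1346175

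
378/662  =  189/331 = 0.57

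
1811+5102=6913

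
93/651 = 1/7 = 0.14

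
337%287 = 50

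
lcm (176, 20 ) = 880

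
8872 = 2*4436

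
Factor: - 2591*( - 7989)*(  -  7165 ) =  - 3^1*5^1*1433^1 * 2591^1 * 2663^1 =-148311910335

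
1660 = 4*415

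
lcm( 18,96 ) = 288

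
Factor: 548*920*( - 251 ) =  - 126544160 = - 2^5 * 5^1*23^1*137^1 * 251^1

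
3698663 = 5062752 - 1364089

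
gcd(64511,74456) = 1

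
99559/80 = 99559/80= 1244.49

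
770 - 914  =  - 144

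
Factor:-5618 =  - 2^1*53^2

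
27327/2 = 13663 + 1/2 = 13663.50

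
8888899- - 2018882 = 10907781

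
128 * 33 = 4224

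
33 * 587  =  19371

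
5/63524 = 5/63524 = 0.00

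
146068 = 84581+61487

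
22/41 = 22/41=0.54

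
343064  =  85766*4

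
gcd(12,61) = 1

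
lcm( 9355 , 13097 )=65485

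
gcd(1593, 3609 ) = 9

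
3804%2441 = 1363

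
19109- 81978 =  - 62869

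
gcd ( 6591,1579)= 1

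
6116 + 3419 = 9535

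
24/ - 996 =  - 2/83 = - 0.02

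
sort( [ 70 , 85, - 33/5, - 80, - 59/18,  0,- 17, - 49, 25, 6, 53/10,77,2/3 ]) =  [ - 80, - 49, - 17 , - 33/5, - 59/18,0, 2/3, 53/10, 6, 25, 70,77, 85 ] 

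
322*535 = 172270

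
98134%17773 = 9269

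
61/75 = 61/75 = 0.81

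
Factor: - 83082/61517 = -366/271 = - 2^1*3^1*61^1*271^(-1 ) 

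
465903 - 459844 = 6059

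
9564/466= 20+122/233 = 20.52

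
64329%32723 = 31606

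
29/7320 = 29/7320 = 0.00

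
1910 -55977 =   -  54067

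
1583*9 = 14247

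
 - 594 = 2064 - 2658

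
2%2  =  0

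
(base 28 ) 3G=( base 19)55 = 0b1100100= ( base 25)40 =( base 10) 100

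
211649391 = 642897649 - 431248258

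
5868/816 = 7 + 13/68 = 7.19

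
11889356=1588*7487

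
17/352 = 17/352= 0.05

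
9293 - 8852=441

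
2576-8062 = - 5486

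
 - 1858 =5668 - 7526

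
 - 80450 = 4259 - 84709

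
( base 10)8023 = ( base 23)F3J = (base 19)1345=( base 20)1013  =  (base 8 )17527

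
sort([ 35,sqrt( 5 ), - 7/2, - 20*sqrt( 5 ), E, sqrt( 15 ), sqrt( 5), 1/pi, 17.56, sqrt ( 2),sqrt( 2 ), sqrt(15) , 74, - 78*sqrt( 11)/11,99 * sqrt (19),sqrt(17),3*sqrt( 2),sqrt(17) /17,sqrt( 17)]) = [ - 20*sqrt( 5 ),  -  78*sqrt( 11)/11,  -  7/2, sqrt( 17)/17,1/pi , sqrt( 2),sqrt( 2), sqrt( 5 ),sqrt( 5), E,sqrt( 15 ), sqrt( 15 ), sqrt( 17 ), sqrt(17),3*sqrt( 2 ), 17.56,35,74, 99*sqrt( 19 )] 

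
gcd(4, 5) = 1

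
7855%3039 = 1777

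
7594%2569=2456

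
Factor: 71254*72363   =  5156153202 = 2^1*3^1 * 23^1*1549^1 * 24121^1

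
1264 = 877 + 387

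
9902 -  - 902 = 10804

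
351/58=6+3/58 = 6.05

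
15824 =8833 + 6991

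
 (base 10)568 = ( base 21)161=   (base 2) 1000111000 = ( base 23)11G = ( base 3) 210001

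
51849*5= 259245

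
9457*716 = 6771212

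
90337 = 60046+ 30291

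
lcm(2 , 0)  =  0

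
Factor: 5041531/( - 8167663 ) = -7^(-2 )  *  11^1*19^( - 1)*23^1*31^( - 1)*283^(-1)* 19927^1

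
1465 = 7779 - 6314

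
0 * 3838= 0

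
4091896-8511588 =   -  4419692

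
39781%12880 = 1141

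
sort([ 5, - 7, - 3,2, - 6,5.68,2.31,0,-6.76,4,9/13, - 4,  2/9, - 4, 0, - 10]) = [ - 10,-7, - 6.76,-6,- 4, - 4, - 3,0, 0,2/9,9/13,2, 2.31,  4,5,5.68 ] 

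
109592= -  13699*(-8)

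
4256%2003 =250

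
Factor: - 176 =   -  2^4*11^1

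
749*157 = 117593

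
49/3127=49/3127 = 0.02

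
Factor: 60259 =60259^1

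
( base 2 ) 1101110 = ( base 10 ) 110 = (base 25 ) 4a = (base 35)35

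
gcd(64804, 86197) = 1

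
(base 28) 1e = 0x2A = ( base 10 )42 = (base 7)60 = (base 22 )1K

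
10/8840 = 1/884=0.00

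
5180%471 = 470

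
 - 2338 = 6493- 8831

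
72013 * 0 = 0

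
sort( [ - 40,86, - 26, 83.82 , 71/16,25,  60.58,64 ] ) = [-40 , - 26, 71/16,25 , 60.58,64,83.82, 86 ]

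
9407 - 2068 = 7339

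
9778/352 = 27+ 137/176  =  27.78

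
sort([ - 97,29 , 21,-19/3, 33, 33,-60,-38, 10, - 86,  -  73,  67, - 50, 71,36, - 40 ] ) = [- 97, - 86,-73,-60,- 50,-40, - 38, - 19/3 , 10,21 , 29,  33,33, 36, 67, 71] 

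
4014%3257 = 757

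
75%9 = 3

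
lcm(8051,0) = 0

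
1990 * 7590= 15104100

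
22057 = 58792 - 36735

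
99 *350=34650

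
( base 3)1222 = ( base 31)1M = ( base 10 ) 53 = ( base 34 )1j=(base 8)65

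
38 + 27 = 65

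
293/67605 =293/67605  =  0.00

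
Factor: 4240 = 2^4*5^1 * 53^1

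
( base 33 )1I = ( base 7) 102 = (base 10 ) 51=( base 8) 63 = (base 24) 23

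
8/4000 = 1/500 = 0.00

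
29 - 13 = 16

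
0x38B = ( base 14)48B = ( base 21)214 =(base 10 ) 907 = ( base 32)sb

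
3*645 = 1935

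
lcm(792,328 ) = 32472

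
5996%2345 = 1306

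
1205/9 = 133 + 8/9 = 133.89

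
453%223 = 7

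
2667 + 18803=21470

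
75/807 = 25/269 = 0.09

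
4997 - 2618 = 2379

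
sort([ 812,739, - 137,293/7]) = [ - 137,  293/7,739,812]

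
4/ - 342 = -2/171 =- 0.01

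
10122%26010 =10122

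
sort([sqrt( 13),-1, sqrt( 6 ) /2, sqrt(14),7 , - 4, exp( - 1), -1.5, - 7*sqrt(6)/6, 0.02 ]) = [ - 4,-7*sqrt(6)/6,  -  1.5, - 1,0.02,exp( - 1 ), sqrt(6 ) /2, sqrt( 13 ), sqrt( 14 ), 7 ]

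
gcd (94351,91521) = 1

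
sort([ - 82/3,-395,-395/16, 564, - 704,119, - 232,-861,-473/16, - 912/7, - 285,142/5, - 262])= [ - 861,-704, - 395,  -  285,  -  262, -232 , - 912/7,-473/16,-82/3, - 395/16, 142/5,119, 564]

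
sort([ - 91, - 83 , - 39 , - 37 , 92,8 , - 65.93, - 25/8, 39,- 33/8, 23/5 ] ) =[-91 , - 83, - 65.93, - 39,  -  37, - 33/8  , -25/8 , 23/5, 8 , 39, 92 ] 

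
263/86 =3 + 5/86=3.06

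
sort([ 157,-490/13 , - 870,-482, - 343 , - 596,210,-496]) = [-870, - 596, - 496, - 482, - 343, - 490/13, 157,210] 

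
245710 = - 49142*(-5 ) 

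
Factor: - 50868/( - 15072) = 2^(-3) * 3^3 = 27/8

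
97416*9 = 876744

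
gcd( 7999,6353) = 1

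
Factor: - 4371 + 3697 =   -  674  =  - 2^1*337^1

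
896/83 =896/83= 10.80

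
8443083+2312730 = 10755813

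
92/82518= 46/41259 = 0.00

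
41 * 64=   2624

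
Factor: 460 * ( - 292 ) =-134320= -2^4*5^1*23^1 * 73^1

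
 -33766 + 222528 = 188762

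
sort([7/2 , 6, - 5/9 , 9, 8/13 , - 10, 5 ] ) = [-10 , - 5/9, 8/13, 7/2, 5, 6,9]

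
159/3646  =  159/3646 = 0.04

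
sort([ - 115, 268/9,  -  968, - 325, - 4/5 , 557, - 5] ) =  [-968,-325, - 115,-5, - 4/5,268/9,557]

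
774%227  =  93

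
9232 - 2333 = 6899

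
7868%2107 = 1547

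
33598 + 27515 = 61113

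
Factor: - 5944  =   - 2^3*743^1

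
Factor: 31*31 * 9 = 8649= 3^2*31^2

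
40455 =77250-36795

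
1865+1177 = 3042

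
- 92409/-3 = 30803 + 0/1 =30803.00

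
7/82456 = 7/82456 = 0.00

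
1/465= 1/465  =  0.00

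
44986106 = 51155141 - 6169035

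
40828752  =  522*78216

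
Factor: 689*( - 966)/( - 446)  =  332787/223 = 3^1 *7^1*13^1 *23^1*53^1*223^( - 1)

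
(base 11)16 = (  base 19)H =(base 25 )h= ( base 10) 17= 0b10001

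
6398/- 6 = -3199/3 =-1066.33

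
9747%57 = 0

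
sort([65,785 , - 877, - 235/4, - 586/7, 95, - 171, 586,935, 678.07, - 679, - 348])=[ -877, - 679, - 348,  -  171, - 586/7, - 235/4, 65,  95, 586,  678.07, 785, 935]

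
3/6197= 3/6197 = 0.00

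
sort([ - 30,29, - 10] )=[ - 30 ,-10, 29] 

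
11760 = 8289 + 3471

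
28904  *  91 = 2630264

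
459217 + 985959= 1445176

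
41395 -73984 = -32589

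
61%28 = 5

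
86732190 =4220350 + 82511840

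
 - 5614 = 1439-7053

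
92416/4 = 23104 = 23104.00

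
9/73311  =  3/24437 = 0.00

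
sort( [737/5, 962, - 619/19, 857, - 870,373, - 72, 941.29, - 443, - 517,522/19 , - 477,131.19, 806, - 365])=[ - 870, - 517, - 477 , - 443, - 365, - 72,  -  619/19, 522/19, 131.19, 737/5, 373, 806,857, 941.29, 962] 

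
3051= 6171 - 3120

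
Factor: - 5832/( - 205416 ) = 9/317 = 3^2*317^( - 1)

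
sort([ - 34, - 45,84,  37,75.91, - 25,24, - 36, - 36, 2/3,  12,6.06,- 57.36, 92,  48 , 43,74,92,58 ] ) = [ - 57.36, - 45, - 36, - 36,-34, - 25, 2/3,6.06, 12,24,37,43,  48,58, 74,75.91,84, 92,92]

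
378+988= 1366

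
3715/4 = 3715/4 = 928.75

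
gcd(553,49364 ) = 7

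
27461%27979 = 27461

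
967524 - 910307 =57217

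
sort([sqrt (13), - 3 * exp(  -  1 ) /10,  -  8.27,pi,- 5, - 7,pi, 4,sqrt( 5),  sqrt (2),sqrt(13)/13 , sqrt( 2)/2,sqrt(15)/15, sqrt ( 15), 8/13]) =[ - 8.27, - 7, - 5, - 3 * exp ( - 1)/10,  sqrt ( 15)/15,sqrt( 13) /13 , 8/13, sqrt( 2) /2,sqrt( 2) , sqrt( 5), pi,pi,sqrt(13 ), sqrt(15 ),4 ] 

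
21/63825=7/21275 = 0.00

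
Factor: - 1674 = -2^1*3^3 * 31^1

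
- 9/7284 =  -3/2428= -  0.00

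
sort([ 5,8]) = [ 5  ,  8 ] 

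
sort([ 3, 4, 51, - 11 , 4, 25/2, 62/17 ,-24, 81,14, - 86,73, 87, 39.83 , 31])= [ - 86, - 24, - 11, 3,62/17, 4, 4, 25/2,14, 31, 39.83, 51,73, 81, 87 ]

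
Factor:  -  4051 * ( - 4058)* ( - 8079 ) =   -  132810341682 = - 2^1*3^1*2029^1 * 2693^1*4051^1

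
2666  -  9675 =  - 7009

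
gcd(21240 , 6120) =360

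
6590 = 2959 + 3631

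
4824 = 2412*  2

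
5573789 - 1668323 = 3905466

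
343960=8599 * 40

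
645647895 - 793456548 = -147808653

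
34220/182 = 188+2/91 = 188.02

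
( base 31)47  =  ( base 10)131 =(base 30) 4B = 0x83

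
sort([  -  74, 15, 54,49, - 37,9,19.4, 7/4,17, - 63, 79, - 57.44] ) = [ - 74,- 63, - 57.44, - 37,7/4,9, 15, 17,  19.4, 49,54 , 79]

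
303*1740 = 527220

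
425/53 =425/53 = 8.02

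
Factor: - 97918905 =-3^1* 5^1 * 7^2 *127^1*1049^1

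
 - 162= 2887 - 3049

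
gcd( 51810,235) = 5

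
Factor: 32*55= 2^5*5^1*11^1  =  1760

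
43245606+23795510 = 67041116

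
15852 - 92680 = -76828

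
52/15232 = 13/3808=0.00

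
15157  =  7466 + 7691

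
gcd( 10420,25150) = 10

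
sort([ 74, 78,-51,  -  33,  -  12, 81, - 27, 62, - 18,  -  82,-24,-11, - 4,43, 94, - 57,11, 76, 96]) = [-82,-57, - 51, - 33,-27, - 24,-18,-12,  -  11, -4, 11, 43, 62, 74  ,  76, 78, 81,94,96]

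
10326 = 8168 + 2158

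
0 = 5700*0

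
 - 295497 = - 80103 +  - 215394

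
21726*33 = 716958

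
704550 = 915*770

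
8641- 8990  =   - 349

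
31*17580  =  544980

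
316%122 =72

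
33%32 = 1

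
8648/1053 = 8648/1053 = 8.21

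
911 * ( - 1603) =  - 1460333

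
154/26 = 5 + 12/13 = 5.92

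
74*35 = 2590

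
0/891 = 0 = 0.00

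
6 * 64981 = 389886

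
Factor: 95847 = 3^1*43^1*743^1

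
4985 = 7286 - 2301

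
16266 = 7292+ 8974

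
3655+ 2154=5809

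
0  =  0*( - 490 ) 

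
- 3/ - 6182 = 3/6182 =0.00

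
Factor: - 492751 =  - 7^1*70393^1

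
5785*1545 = 8937825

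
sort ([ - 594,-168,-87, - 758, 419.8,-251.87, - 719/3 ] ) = [ - 758 , - 594, - 251.87, - 719/3,-168, - 87, 419.8 ]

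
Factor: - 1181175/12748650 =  - 2^ ( - 1) * 15749^1 * 84991^( - 1) =- 15749/169982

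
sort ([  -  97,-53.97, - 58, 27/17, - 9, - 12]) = [ - 97, - 58 , - 53.97, - 12, -9 , 27/17] 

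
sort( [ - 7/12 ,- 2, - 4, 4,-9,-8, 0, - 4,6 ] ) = [  -  9, - 8, - 4, -4,-2, - 7/12,0,4  ,  6]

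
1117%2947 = 1117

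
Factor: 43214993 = 571^1*75683^1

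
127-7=120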